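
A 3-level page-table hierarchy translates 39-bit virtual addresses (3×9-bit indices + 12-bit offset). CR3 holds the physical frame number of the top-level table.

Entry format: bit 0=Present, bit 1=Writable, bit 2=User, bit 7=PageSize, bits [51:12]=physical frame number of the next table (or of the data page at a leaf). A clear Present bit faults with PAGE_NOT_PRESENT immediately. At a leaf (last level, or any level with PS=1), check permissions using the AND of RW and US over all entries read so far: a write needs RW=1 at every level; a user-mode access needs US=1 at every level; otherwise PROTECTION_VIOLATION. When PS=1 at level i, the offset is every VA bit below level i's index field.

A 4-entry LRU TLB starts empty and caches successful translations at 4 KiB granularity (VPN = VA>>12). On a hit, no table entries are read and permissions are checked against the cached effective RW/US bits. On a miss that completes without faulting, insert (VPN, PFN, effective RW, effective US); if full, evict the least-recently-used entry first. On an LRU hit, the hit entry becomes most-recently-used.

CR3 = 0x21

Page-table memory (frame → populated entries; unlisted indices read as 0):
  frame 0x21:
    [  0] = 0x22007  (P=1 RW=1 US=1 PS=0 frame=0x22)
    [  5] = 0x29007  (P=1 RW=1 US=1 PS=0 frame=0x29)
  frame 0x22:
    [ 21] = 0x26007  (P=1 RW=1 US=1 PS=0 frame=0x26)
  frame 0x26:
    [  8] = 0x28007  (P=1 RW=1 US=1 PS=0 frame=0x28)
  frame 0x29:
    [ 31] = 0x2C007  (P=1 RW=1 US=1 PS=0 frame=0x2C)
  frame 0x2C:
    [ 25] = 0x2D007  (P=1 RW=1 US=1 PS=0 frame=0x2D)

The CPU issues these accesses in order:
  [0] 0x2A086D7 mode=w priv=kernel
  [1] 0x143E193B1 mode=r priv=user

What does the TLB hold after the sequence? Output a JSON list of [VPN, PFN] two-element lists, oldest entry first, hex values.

Per-access translation:
#0 VA=0x2A086D7 (w,kernel):
  lvl0: tbl 0x21, slot 0 ⇒ 0x22007 (P1/RW1/US1/PS0)
  lvl1: tbl 0x22, slot 21 ⇒ 0x26007 (P1/RW1/US1/PS0)
  lvl2: tbl 0x26, slot 8 ⇒ 0x28007 (P1/RW1/US1/PS0)
  ⇒ phys 0x286D7  [3 reads]
#1 VA=0x143E193B1 (r,user):
  lvl0: tbl 0x21, slot 5 ⇒ 0x29007 (P1/RW1/US1/PS0)
  lvl1: tbl 0x29, slot 31 ⇒ 0x2C007 (P1/RW1/US1/PS0)
  lvl2: tbl 0x2C, slot 25 ⇒ 0x2D007 (P1/RW1/US1/PS0)
  ⇒ phys 0x2D3B1  [3 reads]

TLB: [["0x2A08", "0x28"], ["0x143E19", "0x2D"]]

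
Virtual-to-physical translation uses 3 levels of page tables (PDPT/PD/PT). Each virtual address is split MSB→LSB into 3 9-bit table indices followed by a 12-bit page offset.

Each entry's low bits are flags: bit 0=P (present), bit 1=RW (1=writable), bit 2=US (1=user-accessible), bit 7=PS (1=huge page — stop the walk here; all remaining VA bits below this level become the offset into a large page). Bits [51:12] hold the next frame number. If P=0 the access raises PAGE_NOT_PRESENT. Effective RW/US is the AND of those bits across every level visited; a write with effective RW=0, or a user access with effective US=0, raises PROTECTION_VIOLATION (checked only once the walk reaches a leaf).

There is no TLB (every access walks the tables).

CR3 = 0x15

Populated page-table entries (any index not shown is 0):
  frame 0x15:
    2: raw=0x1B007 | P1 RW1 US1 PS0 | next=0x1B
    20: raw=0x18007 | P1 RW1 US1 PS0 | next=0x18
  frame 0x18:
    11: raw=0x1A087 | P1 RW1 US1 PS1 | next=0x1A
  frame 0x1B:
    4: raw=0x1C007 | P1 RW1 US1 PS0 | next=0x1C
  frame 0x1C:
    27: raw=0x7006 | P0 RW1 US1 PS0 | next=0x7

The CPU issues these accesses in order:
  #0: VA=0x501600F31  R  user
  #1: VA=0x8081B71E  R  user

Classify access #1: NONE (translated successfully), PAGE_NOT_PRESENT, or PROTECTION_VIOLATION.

Trace:
#0 VA=0x501600F31 (r,user):
  L0 @0x15[20] → 0x18007  P=1,RW=1,US=1,PS=0
  L1 @0x18[11] → 0x1A087  P=1,RW=1,US=1,PS=1
  ✓ 0x1AF31 (huge @L1)  — 2 lookups
#1 VA=0x8081B71E (r,user):
  L0 @0x15[2] → 0x1B007  P=1,RW=1,US=1,PS=0
  L1 @0x1B[4] → 0x1C007  P=1,RW=1,US=1,PS=0
  L2 @0x1C[27] → 0x7006  P=0,RW=1,US=1,PS=0
  → PAGE_NOT_PRESENT  (3 entries read)

Access #1 fault: PAGE_NOT_PRESENT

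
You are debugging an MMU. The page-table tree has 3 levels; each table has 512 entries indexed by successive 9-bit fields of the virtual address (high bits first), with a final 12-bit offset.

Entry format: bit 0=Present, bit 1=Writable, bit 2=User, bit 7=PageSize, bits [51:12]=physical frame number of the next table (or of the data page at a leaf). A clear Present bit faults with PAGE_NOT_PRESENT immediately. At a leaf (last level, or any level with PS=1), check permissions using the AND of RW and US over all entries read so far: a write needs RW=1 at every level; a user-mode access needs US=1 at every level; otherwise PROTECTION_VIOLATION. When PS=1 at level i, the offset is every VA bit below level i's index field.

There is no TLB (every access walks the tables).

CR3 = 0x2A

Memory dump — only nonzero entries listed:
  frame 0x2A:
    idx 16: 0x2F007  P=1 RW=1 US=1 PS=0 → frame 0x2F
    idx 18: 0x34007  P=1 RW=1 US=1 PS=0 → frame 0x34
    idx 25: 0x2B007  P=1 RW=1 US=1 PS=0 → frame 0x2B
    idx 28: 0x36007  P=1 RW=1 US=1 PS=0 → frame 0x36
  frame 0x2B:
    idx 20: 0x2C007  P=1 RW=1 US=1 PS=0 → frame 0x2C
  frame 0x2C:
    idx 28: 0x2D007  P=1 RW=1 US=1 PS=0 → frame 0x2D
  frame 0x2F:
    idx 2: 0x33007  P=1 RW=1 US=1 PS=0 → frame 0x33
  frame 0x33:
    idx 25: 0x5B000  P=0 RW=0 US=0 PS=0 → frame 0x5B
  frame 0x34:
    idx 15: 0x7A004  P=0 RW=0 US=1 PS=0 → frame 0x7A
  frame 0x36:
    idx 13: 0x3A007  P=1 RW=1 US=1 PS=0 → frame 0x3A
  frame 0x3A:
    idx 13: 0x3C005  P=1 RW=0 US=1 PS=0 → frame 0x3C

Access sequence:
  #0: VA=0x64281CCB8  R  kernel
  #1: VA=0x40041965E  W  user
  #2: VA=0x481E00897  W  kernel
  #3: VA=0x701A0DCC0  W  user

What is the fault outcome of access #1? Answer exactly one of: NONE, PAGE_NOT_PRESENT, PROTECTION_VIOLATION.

Walk each access:
#0 VA=0x64281CCB8 (r,kernel):
  L0 @0x2A[25] → 0x2B007  P=1,RW=1,US=1,PS=0
  L1 @0x2B[20] → 0x2C007  P=1,RW=1,US=1,PS=0
  L2 @0x2C[28] → 0x2D007  P=1,RW=1,US=1,PS=0
  ⇒ phys 0x2DCB8  [3 reads]
#1 VA=0x40041965E (w,user):
  L0 @0x2A[16] → 0x2F007  P=1,RW=1,US=1,PS=0
  L1 @0x2F[2] → 0x33007  P=1,RW=1,US=1,PS=0
  L2 @0x33[25] → 0x5B000  P=0,RW=0,US=0,PS=0
  ⇒ fault: PAGE_NOT_PRESENT  — 3 lookups
#2 VA=0x481E00897 (w,kernel):
  L0 @0x2A[18] → 0x34007  P=1,RW=1,US=1,PS=0
  L1 @0x34[15] → 0x7A004  P=0,RW=0,US=1,PS=0
  ⇒ fault: PAGE_NOT_PRESENT  — 2 lookups
#3 VA=0x701A0DCC0 (w,user):
  L0 @0x2A[28] → 0x36007  P=1,RW=1,US=1,PS=0
  L1 @0x36[13] → 0x3A007  P=1,RW=1,US=1,PS=0
  L2 @0x3A[13] → 0x3C005  P=1,RW=0,US=1,PS=0
  ⇒ fault: PROTECTION_VIOLATION  — 3 lookups

Access #1 fault: PAGE_NOT_PRESENT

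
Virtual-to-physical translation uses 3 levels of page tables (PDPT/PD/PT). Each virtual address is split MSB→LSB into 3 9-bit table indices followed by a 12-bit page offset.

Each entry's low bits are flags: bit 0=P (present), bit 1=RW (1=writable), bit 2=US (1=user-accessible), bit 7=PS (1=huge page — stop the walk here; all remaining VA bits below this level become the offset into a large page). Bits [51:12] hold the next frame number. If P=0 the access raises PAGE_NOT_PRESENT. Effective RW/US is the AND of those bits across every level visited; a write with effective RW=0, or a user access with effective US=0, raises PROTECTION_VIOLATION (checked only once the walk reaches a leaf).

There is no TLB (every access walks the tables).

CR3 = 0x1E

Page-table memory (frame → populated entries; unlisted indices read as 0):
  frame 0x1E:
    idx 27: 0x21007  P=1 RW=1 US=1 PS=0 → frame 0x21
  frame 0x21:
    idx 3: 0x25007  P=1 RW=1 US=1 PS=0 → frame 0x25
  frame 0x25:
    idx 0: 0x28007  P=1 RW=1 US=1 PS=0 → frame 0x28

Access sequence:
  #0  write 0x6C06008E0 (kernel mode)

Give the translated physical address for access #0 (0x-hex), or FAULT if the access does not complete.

Trace:
#0 VA=0x6C06008E0 (w,kernel):
  L0 @0x1E[27] → 0x21007  P=1,RW=1,US=1,PS=0
  L1 @0x21[3] → 0x25007  P=1,RW=1,US=1,PS=0
  L2 @0x25[0] → 0x28007  P=1,RW=1,US=1,PS=0
  → PA=0x288E0  (3 entries read)

Access #0 PA: 0x288E0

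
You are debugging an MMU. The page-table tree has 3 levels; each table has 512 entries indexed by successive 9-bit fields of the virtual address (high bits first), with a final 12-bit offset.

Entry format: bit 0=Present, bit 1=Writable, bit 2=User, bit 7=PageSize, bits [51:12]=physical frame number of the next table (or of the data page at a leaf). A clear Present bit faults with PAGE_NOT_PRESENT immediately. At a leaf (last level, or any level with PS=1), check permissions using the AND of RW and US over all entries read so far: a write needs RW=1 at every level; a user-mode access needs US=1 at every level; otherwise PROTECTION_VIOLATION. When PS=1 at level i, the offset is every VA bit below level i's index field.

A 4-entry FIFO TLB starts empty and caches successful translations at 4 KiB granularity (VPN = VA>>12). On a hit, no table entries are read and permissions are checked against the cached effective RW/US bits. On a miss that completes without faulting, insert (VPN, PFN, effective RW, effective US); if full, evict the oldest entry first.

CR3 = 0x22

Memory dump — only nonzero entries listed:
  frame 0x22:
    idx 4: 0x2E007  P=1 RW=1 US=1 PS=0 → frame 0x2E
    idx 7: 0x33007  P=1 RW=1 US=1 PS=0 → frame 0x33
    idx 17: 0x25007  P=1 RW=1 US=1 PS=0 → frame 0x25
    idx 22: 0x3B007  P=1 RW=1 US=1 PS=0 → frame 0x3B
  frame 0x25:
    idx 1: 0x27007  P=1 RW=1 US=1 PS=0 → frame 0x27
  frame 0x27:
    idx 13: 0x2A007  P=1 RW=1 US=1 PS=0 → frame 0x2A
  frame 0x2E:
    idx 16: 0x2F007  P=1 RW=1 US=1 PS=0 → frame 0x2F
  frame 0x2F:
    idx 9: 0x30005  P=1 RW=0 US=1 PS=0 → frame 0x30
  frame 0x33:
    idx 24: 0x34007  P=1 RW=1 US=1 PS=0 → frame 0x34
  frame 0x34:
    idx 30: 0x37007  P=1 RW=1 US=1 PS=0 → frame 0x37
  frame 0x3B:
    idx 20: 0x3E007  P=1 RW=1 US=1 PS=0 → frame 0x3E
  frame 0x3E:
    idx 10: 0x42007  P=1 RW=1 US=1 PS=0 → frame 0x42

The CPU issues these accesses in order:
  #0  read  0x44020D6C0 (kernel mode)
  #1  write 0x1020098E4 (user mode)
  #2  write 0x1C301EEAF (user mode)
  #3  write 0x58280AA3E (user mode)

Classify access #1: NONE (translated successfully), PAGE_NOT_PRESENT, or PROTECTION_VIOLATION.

Trace:
#0 VA=0x44020D6C0 (r,kernel):
  [0] read 0x22 idx=17: raw=0x25007 flags P=1 W=1 U=1 S=0
  [1] read 0x25 idx=1: raw=0x27007 flags P=1 W=1 U=1 S=0
  [2] read 0x27 idx=13: raw=0x2A007 flags P=1 W=1 U=1 S=0
  → PA=0x2A6C0  (3 entries read)
#1 VA=0x1020098E4 (w,user):
  [0] read 0x22 idx=4: raw=0x2E007 flags P=1 W=1 U=1 S=0
  [1] read 0x2E idx=16: raw=0x2F007 flags P=1 W=1 U=1 S=0
  [2] read 0x2F idx=9: raw=0x30005 flags P=1 W=0 U=1 S=0
  → PROTECTION_VIOLATION  (3 entries read)
#2 VA=0x1C301EEAF (w,user):
  [0] read 0x22 idx=7: raw=0x33007 flags P=1 W=1 U=1 S=0
  [1] read 0x33 idx=24: raw=0x34007 flags P=1 W=1 U=1 S=0
  [2] read 0x34 idx=30: raw=0x37007 flags P=1 W=1 U=1 S=0
  → PA=0x37EAF  (3 entries read)
#3 VA=0x58280AA3E (w,user):
  [0] read 0x22 idx=22: raw=0x3B007 flags P=1 W=1 U=1 S=0
  [1] read 0x3B idx=20: raw=0x3E007 flags P=1 W=1 U=1 S=0
  [2] read 0x3E idx=10: raw=0x42007 flags P=1 W=1 U=1 S=0
  → PA=0x42A3E  (3 entries read)

Access #1 fault: PROTECTION_VIOLATION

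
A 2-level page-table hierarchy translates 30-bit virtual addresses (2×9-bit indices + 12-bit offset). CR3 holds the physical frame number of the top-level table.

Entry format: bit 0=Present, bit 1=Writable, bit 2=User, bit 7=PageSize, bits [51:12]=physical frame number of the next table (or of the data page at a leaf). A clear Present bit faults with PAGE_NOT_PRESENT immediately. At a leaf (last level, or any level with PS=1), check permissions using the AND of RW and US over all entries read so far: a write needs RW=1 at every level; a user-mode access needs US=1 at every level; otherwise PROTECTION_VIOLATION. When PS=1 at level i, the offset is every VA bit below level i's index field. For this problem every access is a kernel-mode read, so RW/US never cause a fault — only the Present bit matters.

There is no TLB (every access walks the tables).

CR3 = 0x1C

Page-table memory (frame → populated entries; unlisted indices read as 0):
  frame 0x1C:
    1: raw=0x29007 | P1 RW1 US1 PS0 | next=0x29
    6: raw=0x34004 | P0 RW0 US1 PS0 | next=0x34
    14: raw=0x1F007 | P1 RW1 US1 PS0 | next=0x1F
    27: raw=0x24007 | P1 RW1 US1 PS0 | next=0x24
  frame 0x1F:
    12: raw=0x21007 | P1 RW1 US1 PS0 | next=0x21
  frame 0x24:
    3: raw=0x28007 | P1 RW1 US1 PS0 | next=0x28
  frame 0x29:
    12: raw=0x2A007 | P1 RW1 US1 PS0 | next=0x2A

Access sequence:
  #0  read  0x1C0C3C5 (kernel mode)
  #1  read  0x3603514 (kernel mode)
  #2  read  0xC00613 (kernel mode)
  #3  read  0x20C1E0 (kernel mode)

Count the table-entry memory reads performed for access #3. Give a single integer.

Trace:
#0 VA=0x1C0C3C5 (r,kernel):
  lvl0: tbl 0x1C, slot 14 ⇒ 0x1F007 (P1/RW1/US1/PS0)
  lvl1: tbl 0x1F, slot 12 ⇒ 0x21007 (P1/RW1/US1/PS0)
  ✓ 0x213C5  — 2 lookups
#1 VA=0x3603514 (r,kernel):
  lvl0: tbl 0x1C, slot 27 ⇒ 0x24007 (P1/RW1/US1/PS0)
  lvl1: tbl 0x24, slot 3 ⇒ 0x28007 (P1/RW1/US1/PS0)
  ✓ 0x28514  — 2 lookups
#2 VA=0xC00613 (r,kernel):
  lvl0: tbl 0x1C, slot 6 ⇒ 0x34004 (P0/RW0/US1/PS0)
  → PAGE_NOT_PRESENT  (1 entries read)
#3 VA=0x20C1E0 (r,kernel):
  lvl0: tbl 0x1C, slot 1 ⇒ 0x29007 (P1/RW1/US1/PS0)
  lvl1: tbl 0x29, slot 12 ⇒ 0x2A007 (P1/RW1/US1/PS0)
  ✓ 0x2A1E0  — 2 lookups

Entries read for #3: 2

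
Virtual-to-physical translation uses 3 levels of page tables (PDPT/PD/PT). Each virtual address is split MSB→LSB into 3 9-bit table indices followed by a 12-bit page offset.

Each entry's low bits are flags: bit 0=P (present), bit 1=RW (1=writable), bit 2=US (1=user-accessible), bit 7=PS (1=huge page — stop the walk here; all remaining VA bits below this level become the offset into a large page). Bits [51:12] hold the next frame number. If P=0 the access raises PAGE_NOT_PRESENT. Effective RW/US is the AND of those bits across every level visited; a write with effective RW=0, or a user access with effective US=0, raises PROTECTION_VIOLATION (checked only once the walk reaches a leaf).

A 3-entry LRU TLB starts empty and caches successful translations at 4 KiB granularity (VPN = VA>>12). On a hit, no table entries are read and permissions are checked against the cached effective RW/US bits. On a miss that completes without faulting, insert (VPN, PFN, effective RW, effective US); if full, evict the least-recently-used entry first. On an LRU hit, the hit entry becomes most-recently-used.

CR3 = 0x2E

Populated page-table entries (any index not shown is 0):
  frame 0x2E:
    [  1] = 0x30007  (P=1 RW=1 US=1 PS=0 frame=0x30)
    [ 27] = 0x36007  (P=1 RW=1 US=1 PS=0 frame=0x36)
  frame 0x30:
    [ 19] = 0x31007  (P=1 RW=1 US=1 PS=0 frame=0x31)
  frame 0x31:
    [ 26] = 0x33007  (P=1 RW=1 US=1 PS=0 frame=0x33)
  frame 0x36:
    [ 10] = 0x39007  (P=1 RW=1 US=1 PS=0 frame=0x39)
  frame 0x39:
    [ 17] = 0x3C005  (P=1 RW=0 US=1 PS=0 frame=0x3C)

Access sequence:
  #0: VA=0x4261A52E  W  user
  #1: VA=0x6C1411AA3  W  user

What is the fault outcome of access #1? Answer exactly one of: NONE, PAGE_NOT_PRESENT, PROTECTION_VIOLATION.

Per-access translation:
#0 VA=0x4261A52E (w,user):
  lvl0: tbl 0x2E, slot 1 ⇒ 0x30007 (P1/RW1/US1/PS0)
  lvl1: tbl 0x30, slot 19 ⇒ 0x31007 (P1/RW1/US1/PS0)
  lvl2: tbl 0x31, slot 26 ⇒ 0x33007 (P1/RW1/US1/PS0)
  ✓ 0x3352E  — 3 lookups
#1 VA=0x6C1411AA3 (w,user):
  lvl0: tbl 0x2E, slot 27 ⇒ 0x36007 (P1/RW1/US1/PS0)
  lvl1: tbl 0x36, slot 10 ⇒ 0x39007 (P1/RW1/US1/PS0)
  lvl2: tbl 0x39, slot 17 ⇒ 0x3C005 (P1/RW0/US1/PS0)
  ⇒ fault: PROTECTION_VIOLATION  — 3 lookups

Access #1 fault: PROTECTION_VIOLATION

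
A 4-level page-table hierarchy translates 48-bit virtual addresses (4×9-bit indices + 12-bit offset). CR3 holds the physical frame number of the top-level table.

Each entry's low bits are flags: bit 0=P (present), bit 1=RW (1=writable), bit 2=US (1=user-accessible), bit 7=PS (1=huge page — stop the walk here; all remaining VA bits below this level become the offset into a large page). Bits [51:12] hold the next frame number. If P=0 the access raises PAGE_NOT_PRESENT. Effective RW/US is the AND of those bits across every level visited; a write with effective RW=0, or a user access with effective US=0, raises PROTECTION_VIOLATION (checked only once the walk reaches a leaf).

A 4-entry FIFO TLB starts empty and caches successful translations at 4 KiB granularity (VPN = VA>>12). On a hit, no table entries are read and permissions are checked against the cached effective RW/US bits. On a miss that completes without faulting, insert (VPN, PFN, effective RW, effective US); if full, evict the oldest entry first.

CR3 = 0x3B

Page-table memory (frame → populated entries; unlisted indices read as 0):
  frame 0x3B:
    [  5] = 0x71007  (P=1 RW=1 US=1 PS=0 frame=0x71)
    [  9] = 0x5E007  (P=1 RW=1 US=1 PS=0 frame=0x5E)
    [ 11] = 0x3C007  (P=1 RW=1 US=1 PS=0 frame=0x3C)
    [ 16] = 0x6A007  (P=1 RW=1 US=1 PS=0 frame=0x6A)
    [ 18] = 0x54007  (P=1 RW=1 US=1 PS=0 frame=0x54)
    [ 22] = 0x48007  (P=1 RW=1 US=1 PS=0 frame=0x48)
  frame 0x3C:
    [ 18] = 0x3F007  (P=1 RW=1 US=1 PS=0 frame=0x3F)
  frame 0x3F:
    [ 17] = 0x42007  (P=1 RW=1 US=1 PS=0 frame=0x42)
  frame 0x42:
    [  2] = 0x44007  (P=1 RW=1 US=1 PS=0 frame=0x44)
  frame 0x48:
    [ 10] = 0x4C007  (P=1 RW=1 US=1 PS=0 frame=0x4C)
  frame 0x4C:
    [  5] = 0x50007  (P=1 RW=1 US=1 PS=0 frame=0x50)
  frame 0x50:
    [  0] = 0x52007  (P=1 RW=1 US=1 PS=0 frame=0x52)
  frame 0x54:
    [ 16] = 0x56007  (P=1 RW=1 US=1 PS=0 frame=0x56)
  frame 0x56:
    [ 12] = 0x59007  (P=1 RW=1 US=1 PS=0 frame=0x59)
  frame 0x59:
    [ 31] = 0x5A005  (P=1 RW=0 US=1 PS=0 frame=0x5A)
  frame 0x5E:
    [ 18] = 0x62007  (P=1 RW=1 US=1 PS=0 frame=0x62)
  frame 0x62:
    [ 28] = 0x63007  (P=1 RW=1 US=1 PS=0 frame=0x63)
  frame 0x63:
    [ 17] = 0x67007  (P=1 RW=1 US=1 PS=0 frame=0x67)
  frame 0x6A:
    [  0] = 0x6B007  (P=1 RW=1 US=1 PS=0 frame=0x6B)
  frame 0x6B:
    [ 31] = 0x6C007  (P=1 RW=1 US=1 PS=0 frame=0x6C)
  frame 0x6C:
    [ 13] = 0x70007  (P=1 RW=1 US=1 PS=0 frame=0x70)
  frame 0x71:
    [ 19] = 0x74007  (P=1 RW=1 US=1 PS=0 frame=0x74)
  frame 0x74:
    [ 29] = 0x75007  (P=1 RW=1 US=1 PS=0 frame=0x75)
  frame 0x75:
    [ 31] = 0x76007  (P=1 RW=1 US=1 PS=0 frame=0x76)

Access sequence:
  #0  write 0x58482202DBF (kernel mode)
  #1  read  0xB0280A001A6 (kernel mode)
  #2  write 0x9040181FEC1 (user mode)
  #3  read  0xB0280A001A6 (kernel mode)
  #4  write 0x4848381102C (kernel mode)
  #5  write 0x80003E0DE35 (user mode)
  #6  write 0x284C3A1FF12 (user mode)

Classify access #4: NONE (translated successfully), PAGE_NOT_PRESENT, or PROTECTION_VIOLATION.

Trace:
#0 VA=0x58482202DBF (w,kernel):
  L0: frame=0x3B idx=11 entry=0x3C007 [P=1 RW=1 US=1 PS=0]
  L1: frame=0x3C idx=18 entry=0x3F007 [P=1 RW=1 US=1 PS=0]
  L2: frame=0x3F idx=17 entry=0x42007 [P=1 RW=1 US=1 PS=0]
  L3: frame=0x42 idx=2 entry=0x44007 [P=1 RW=1 US=1 PS=0]
  → PA=0x44DBF  (4 entries read)
#1 VA=0xB0280A001A6 (r,kernel):
  L0: frame=0x3B idx=22 entry=0x48007 [P=1 RW=1 US=1 PS=0]
  L1: frame=0x48 idx=10 entry=0x4C007 [P=1 RW=1 US=1 PS=0]
  L2: frame=0x4C idx=5 entry=0x50007 [P=1 RW=1 US=1 PS=0]
  L3: frame=0x50 idx=0 entry=0x52007 [P=1 RW=1 US=1 PS=0]
  → PA=0x521A6  (4 entries read)
#2 VA=0x9040181FEC1 (w,user):
  L0: frame=0x3B idx=18 entry=0x54007 [P=1 RW=1 US=1 PS=0]
  L1: frame=0x54 idx=16 entry=0x56007 [P=1 RW=1 US=1 PS=0]
  L2: frame=0x56 idx=12 entry=0x59007 [P=1 RW=1 US=1 PS=0]
  L3: frame=0x59 idx=31 entry=0x5A005 [P=1 RW=0 US=1 PS=0]
  ✗ PROTECTION_VIOLATION  [4 reads]
#3 VA=0xB0280A001A6 (r,kernel):
  TLB hit vpn=0xB0280A00 → PA=0x521A6
#4 VA=0x4848381102C (w,kernel):
  L0: frame=0x3B idx=9 entry=0x5E007 [P=1 RW=1 US=1 PS=0]
  L1: frame=0x5E idx=18 entry=0x62007 [P=1 RW=1 US=1 PS=0]
  L2: frame=0x62 idx=28 entry=0x63007 [P=1 RW=1 US=1 PS=0]
  L3: frame=0x63 idx=17 entry=0x67007 [P=1 RW=1 US=1 PS=0]
  → PA=0x6702C  (4 entries read)
#5 VA=0x80003E0DE35 (w,user):
  L0: frame=0x3B idx=16 entry=0x6A007 [P=1 RW=1 US=1 PS=0]
  L1: frame=0x6A idx=0 entry=0x6B007 [P=1 RW=1 US=1 PS=0]
  L2: frame=0x6B idx=31 entry=0x6C007 [P=1 RW=1 US=1 PS=0]
  L3: frame=0x6C idx=13 entry=0x70007 [P=1 RW=1 US=1 PS=0]
  → PA=0x70E35  (4 entries read)
#6 VA=0x284C3A1FF12 (w,user):
  L0: frame=0x3B idx=5 entry=0x71007 [P=1 RW=1 US=1 PS=0]
  L1: frame=0x71 idx=19 entry=0x74007 [P=1 RW=1 US=1 PS=0]
  L2: frame=0x74 idx=29 entry=0x75007 [P=1 RW=1 US=1 PS=0]
  L3: frame=0x75 idx=31 entry=0x76007 [P=1 RW=1 US=1 PS=0]
  → PA=0x76F12  (4 entries read)

Access #4 fault: NONE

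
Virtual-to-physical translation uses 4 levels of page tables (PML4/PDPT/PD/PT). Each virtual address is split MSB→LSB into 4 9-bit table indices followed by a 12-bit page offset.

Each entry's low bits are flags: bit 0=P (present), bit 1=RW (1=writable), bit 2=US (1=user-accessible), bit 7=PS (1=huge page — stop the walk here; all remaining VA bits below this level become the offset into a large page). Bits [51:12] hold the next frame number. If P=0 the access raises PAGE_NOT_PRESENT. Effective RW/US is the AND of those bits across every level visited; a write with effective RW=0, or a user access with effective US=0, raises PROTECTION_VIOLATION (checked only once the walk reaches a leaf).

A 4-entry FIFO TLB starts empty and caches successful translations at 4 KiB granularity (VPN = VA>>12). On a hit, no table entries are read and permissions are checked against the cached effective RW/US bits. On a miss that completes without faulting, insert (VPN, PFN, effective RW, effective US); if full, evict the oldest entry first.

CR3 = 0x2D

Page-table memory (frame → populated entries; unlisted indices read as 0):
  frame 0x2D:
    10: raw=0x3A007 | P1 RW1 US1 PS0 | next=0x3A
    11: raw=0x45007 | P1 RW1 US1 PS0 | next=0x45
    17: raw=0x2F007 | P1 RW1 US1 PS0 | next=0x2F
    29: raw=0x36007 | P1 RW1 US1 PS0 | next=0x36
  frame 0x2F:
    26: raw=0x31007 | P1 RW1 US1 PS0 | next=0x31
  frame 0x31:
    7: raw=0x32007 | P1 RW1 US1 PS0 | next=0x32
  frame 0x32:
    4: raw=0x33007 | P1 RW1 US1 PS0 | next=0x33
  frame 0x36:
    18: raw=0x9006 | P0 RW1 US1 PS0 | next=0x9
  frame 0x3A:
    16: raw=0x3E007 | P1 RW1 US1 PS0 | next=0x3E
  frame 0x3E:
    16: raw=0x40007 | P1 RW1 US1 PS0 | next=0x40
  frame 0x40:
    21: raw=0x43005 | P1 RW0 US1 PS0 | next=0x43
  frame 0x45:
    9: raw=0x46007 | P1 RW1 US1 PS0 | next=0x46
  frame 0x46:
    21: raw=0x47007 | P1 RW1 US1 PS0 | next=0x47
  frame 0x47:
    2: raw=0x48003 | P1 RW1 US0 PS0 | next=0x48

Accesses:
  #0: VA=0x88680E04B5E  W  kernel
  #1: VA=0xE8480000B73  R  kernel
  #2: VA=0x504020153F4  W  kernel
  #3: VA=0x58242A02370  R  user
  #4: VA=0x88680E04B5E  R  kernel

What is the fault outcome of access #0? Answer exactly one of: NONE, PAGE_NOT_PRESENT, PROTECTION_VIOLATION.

Trace:
#0 VA=0x88680E04B5E (w,kernel):
  L0 @0x2D[17] → 0x2F007  P=1,RW=1,US=1,PS=0
  L1 @0x2F[26] → 0x31007  P=1,RW=1,US=1,PS=0
  L2 @0x31[7] → 0x32007  P=1,RW=1,US=1,PS=0
  L3 @0x32[4] → 0x33007  P=1,RW=1,US=1,PS=0
  ✓ 0x33B5E  — 4 lookups
#1 VA=0xE8480000B73 (r,kernel):
  L0 @0x2D[29] → 0x36007  P=1,RW=1,US=1,PS=0
  L1 @0x36[18] → 0x9006  P=0,RW=1,US=1,PS=0
  → PAGE_NOT_PRESENT  (2 entries read)
#2 VA=0x504020153F4 (w,kernel):
  L0 @0x2D[10] → 0x3A007  P=1,RW=1,US=1,PS=0
  L1 @0x3A[16] → 0x3E007  P=1,RW=1,US=1,PS=0
  L2 @0x3E[16] → 0x40007  P=1,RW=1,US=1,PS=0
  L3 @0x40[21] → 0x43005  P=1,RW=0,US=1,PS=0
  → PROTECTION_VIOLATION  (4 entries read)
#3 VA=0x58242A02370 (r,user):
  L0 @0x2D[11] → 0x45007  P=1,RW=1,US=1,PS=0
  L1 @0x45[9] → 0x46007  P=1,RW=1,US=1,PS=0
  L2 @0x46[21] → 0x47007  P=1,RW=1,US=1,PS=0
  L3 @0x47[2] → 0x48003  P=1,RW=1,US=0,PS=0
  → PROTECTION_VIOLATION  (4 entries read)
#4 VA=0x88680E04B5E (r,kernel):
  TLB hit vpn=0x88680E04 → PA=0x33B5E

Access #0 fault: NONE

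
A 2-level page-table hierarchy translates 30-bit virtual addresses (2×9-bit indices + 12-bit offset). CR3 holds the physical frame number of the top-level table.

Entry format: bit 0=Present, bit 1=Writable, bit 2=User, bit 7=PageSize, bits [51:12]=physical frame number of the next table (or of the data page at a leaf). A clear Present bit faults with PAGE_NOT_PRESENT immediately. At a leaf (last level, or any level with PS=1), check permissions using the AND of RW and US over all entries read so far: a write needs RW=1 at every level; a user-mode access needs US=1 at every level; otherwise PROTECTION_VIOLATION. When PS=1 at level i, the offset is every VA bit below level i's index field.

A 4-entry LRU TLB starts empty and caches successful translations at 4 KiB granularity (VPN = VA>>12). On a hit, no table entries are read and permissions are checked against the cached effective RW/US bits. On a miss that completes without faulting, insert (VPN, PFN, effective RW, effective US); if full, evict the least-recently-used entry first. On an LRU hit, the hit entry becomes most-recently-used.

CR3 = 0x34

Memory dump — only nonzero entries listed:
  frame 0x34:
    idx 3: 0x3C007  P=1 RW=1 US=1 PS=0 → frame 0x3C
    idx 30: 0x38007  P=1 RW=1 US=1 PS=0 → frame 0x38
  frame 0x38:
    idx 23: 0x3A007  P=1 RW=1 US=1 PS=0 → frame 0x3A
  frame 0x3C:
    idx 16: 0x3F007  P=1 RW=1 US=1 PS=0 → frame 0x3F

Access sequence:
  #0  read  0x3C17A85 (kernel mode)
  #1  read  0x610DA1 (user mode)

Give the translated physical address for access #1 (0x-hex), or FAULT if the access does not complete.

Trace:
#0 VA=0x3C17A85 (r,kernel):
  lvl0: tbl 0x34, slot 30 ⇒ 0x38007 (P1/RW1/US1/PS0)
  lvl1: tbl 0x38, slot 23 ⇒ 0x3A007 (P1/RW1/US1/PS0)
  ⇒ phys 0x3AA85  [2 reads]
#1 VA=0x610DA1 (r,user):
  lvl0: tbl 0x34, slot 3 ⇒ 0x3C007 (P1/RW1/US1/PS0)
  lvl1: tbl 0x3C, slot 16 ⇒ 0x3F007 (P1/RW1/US1/PS0)
  ⇒ phys 0x3FDA1  [2 reads]

Access #1 PA: 0x3FDA1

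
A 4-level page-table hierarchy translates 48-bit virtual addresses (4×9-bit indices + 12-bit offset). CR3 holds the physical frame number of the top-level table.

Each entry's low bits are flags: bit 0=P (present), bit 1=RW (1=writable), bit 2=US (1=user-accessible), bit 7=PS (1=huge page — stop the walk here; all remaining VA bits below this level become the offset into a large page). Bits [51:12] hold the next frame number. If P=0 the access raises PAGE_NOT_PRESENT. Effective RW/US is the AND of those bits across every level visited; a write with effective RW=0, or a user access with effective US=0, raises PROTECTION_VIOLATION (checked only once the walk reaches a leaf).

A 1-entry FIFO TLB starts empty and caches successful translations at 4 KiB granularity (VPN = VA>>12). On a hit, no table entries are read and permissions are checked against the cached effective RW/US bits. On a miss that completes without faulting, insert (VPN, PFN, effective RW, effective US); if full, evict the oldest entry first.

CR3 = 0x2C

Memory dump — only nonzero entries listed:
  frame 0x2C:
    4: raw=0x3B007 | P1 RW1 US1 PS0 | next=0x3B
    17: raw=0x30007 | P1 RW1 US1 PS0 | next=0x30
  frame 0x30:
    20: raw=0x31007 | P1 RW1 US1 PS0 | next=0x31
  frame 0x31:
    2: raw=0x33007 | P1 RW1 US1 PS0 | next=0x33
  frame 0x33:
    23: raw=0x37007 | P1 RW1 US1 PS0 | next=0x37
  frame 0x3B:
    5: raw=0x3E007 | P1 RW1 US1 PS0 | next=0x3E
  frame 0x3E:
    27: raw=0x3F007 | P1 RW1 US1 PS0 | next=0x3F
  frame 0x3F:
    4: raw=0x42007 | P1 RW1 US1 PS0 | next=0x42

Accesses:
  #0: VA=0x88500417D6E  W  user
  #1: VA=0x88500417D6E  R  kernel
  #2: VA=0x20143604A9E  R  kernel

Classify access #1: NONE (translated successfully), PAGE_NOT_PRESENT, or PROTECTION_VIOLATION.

Trace:
#0 VA=0x88500417D6E (w,user):
  lvl0: tbl 0x2C, slot 17 ⇒ 0x30007 (P1/RW1/US1/PS0)
  lvl1: tbl 0x30, slot 20 ⇒ 0x31007 (P1/RW1/US1/PS0)
  lvl2: tbl 0x31, slot 2 ⇒ 0x33007 (P1/RW1/US1/PS0)
  lvl3: tbl 0x33, slot 23 ⇒ 0x37007 (P1/RW1/US1/PS0)
  → PA=0x37D6E  (4 entries read)
#1 VA=0x88500417D6E (r,kernel):
  TLB hit vpn=0x88500417 → PA=0x37D6E
#2 VA=0x20143604A9E (r,kernel):
  lvl0: tbl 0x2C, slot 4 ⇒ 0x3B007 (P1/RW1/US1/PS0)
  lvl1: tbl 0x3B, slot 5 ⇒ 0x3E007 (P1/RW1/US1/PS0)
  lvl2: tbl 0x3E, slot 27 ⇒ 0x3F007 (P1/RW1/US1/PS0)
  lvl3: tbl 0x3F, slot 4 ⇒ 0x42007 (P1/RW1/US1/PS0)
  → PA=0x42A9E  (4 entries read)

Access #1 fault: NONE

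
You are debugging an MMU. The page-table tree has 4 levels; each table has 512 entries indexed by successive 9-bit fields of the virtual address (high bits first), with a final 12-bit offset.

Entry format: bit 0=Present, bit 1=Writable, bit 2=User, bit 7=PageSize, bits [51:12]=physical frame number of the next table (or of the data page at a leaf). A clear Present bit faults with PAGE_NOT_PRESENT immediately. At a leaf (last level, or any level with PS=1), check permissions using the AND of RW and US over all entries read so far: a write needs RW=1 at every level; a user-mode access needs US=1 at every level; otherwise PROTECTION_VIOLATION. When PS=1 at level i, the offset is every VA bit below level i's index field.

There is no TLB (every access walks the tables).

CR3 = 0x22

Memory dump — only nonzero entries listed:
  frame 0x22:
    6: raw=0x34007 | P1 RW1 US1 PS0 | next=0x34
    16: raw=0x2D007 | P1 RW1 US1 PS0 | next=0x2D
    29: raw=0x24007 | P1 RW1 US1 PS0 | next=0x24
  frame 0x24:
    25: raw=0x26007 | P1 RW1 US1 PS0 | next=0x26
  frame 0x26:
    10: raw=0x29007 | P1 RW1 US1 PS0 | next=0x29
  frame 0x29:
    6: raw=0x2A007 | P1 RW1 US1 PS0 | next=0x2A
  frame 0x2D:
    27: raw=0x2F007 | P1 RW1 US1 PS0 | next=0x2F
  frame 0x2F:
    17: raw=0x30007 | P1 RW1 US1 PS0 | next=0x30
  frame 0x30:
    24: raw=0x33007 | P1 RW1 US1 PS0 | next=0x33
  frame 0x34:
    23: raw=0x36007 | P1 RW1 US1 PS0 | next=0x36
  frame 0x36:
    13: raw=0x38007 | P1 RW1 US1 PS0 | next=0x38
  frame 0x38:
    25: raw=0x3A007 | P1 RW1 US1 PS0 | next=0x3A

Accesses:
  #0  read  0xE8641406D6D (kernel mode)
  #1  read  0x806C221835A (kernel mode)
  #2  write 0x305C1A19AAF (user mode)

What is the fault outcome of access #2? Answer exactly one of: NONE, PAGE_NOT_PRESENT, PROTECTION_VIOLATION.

Per-access translation:
#0 VA=0xE8641406D6D (r,kernel):
  lvl0: tbl 0x22, slot 29 ⇒ 0x24007 (P1/RW1/US1/PS0)
  lvl1: tbl 0x24, slot 25 ⇒ 0x26007 (P1/RW1/US1/PS0)
  lvl2: tbl 0x26, slot 10 ⇒ 0x29007 (P1/RW1/US1/PS0)
  lvl3: tbl 0x29, slot 6 ⇒ 0x2A007 (P1/RW1/US1/PS0)
  ✓ 0x2AD6D  — 4 lookups
#1 VA=0x806C221835A (r,kernel):
  lvl0: tbl 0x22, slot 16 ⇒ 0x2D007 (P1/RW1/US1/PS0)
  lvl1: tbl 0x2D, slot 27 ⇒ 0x2F007 (P1/RW1/US1/PS0)
  lvl2: tbl 0x2F, slot 17 ⇒ 0x30007 (P1/RW1/US1/PS0)
  lvl3: tbl 0x30, slot 24 ⇒ 0x33007 (P1/RW1/US1/PS0)
  ✓ 0x3335A  — 4 lookups
#2 VA=0x305C1A19AAF (w,user):
  lvl0: tbl 0x22, slot 6 ⇒ 0x34007 (P1/RW1/US1/PS0)
  lvl1: tbl 0x34, slot 23 ⇒ 0x36007 (P1/RW1/US1/PS0)
  lvl2: tbl 0x36, slot 13 ⇒ 0x38007 (P1/RW1/US1/PS0)
  lvl3: tbl 0x38, slot 25 ⇒ 0x3A007 (P1/RW1/US1/PS0)
  ✓ 0x3AAAF  — 4 lookups

Access #2 fault: NONE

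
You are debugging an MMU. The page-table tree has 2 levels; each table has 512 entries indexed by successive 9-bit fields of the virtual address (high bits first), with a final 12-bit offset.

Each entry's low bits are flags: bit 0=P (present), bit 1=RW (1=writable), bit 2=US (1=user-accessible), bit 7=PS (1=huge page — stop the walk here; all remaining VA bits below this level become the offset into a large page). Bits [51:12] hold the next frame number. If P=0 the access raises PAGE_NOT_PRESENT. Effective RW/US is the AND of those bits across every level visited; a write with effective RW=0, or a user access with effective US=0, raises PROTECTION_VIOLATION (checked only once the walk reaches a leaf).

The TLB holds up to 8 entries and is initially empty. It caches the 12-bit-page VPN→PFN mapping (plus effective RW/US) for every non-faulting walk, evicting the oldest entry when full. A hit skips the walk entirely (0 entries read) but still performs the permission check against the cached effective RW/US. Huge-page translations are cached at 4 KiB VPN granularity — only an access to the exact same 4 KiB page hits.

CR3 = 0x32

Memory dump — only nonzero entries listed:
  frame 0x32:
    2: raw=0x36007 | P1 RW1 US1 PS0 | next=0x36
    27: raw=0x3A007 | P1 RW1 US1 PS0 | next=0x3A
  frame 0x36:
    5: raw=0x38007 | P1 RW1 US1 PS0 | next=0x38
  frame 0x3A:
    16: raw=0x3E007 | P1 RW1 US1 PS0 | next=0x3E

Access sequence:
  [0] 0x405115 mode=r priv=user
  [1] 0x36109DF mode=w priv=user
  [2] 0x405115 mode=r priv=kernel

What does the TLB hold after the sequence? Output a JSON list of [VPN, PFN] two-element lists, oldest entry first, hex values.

Walk each access:
#0 VA=0x405115 (r,user):
  L0: frame=0x32 idx=2 entry=0x36007 [P=1 RW=1 US=1 PS=0]
  L1: frame=0x36 idx=5 entry=0x38007 [P=1 RW=1 US=1 PS=0]
  → PA=0x38115  (2 entries read)
#1 VA=0x36109DF (w,user):
  L0: frame=0x32 idx=27 entry=0x3A007 [P=1 RW=1 US=1 PS=0]
  L1: frame=0x3A idx=16 entry=0x3E007 [P=1 RW=1 US=1 PS=0]
  → PA=0x3E9DF  (2 entries read)
#2 VA=0x405115 (r,kernel):
  TLB hit vpn=0x405 → PA=0x38115

TLB: [["0x405", "0x38"], ["0x3610", "0x3E"]]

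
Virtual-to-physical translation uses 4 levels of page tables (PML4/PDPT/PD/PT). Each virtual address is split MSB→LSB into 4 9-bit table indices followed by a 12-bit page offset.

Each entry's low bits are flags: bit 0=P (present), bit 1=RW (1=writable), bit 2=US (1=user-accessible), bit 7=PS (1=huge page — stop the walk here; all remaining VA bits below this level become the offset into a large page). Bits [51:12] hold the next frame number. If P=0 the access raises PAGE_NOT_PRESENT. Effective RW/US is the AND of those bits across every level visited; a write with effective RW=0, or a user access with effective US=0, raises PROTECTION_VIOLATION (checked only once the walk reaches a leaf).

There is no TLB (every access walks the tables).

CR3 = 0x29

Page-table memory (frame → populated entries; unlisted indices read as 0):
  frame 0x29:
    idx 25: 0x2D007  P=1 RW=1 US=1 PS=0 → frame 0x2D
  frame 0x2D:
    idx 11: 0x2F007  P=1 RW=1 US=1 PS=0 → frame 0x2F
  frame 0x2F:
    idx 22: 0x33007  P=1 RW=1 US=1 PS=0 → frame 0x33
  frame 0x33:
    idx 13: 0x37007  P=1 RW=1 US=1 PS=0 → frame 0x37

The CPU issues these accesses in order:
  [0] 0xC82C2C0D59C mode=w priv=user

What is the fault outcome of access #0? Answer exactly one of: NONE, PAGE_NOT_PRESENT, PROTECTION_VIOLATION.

Walk each access:
#0 VA=0xC82C2C0D59C (w,user):
  [0] read 0x29 idx=25: raw=0x2D007 flags P=1 W=1 U=1 S=0
  [1] read 0x2D idx=11: raw=0x2F007 flags P=1 W=1 U=1 S=0
  [2] read 0x2F idx=22: raw=0x33007 flags P=1 W=1 U=1 S=0
  [3] read 0x33 idx=13: raw=0x37007 flags P=1 W=1 U=1 S=0
  ⇒ phys 0x3759C  [4 reads]

Access #0 fault: NONE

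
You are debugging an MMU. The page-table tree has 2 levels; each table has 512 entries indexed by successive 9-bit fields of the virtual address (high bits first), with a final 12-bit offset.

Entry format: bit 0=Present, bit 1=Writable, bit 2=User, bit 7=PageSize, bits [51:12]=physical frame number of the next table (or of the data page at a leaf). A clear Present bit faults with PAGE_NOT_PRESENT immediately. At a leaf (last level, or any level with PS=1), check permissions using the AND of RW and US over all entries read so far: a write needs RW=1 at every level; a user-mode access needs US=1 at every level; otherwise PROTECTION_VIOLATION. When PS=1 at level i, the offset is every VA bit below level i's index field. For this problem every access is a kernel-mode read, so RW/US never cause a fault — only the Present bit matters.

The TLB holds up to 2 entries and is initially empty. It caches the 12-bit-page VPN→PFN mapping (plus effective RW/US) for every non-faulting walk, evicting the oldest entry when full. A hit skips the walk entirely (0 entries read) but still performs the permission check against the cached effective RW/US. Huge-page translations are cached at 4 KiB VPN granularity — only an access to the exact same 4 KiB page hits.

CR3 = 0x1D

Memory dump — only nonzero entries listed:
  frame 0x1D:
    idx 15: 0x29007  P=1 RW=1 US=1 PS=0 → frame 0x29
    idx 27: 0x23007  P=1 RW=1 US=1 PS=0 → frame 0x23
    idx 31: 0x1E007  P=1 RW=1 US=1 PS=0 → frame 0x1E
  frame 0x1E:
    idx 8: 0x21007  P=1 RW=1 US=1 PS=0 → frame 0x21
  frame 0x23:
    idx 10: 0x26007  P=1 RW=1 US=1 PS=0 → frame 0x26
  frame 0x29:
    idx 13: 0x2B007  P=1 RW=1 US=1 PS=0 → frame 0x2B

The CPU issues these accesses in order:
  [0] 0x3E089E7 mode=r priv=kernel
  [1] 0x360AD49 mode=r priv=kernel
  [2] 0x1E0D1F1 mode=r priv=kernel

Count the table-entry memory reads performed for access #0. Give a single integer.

Walk each access:
#0 VA=0x3E089E7 (r,kernel):
  L0 @0x1D[31] → 0x1E007  P=1,RW=1,US=1,PS=0
  L1 @0x1E[8] → 0x21007  P=1,RW=1,US=1,PS=0
  ✓ 0x219E7  — 2 lookups
#1 VA=0x360AD49 (r,kernel):
  L0 @0x1D[27] → 0x23007  P=1,RW=1,US=1,PS=0
  L1 @0x23[10] → 0x26007  P=1,RW=1,US=1,PS=0
  ✓ 0x26D49  — 2 lookups
#2 VA=0x1E0D1F1 (r,kernel):
  L0 @0x1D[15] → 0x29007  P=1,RW=1,US=1,PS=0
  L1 @0x29[13] → 0x2B007  P=1,RW=1,US=1,PS=0
  ✓ 0x2B1F1  — 2 lookups

Entries read for #0: 2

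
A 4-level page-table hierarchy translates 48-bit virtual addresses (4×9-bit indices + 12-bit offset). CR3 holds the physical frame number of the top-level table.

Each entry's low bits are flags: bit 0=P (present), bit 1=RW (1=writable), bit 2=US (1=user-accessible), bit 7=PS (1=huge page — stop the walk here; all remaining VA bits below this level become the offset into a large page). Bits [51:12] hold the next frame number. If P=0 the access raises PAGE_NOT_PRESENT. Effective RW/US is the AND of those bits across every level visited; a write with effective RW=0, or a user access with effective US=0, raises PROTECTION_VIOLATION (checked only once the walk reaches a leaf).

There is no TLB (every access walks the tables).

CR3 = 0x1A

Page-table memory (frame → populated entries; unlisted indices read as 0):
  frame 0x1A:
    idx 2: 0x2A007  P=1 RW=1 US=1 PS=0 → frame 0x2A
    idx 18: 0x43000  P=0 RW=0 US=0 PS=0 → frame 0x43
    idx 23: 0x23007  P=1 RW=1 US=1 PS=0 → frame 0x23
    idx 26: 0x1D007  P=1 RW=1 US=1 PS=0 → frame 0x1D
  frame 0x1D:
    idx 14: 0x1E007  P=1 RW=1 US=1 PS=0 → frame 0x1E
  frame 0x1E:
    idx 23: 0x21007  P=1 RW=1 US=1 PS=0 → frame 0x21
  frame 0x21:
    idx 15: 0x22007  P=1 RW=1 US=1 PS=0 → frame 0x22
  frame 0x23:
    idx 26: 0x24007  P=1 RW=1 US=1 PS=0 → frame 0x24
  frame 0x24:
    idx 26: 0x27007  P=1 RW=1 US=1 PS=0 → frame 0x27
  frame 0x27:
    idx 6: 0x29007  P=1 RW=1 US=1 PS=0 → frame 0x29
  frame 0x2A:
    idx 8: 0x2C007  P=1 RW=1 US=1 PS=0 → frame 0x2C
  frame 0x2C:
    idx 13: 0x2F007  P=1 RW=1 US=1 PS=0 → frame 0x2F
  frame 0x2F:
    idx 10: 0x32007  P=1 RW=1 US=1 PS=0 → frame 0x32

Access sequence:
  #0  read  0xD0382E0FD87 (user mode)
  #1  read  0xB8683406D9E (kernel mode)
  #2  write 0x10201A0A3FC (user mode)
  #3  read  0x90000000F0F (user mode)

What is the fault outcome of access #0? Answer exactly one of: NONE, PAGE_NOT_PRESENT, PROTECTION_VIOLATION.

Trace:
#0 VA=0xD0382E0FD87 (r,user):
  [0] read 0x1A idx=26: raw=0x1D007 flags P=1 W=1 U=1 S=0
  [1] read 0x1D idx=14: raw=0x1E007 flags P=1 W=1 U=1 S=0
  [2] read 0x1E idx=23: raw=0x21007 flags P=1 W=1 U=1 S=0
  [3] read 0x21 idx=15: raw=0x22007 flags P=1 W=1 U=1 S=0
  → PA=0x22D87  (4 entries read)
#1 VA=0xB8683406D9E (r,kernel):
  [0] read 0x1A idx=23: raw=0x23007 flags P=1 W=1 U=1 S=0
  [1] read 0x23 idx=26: raw=0x24007 flags P=1 W=1 U=1 S=0
  [2] read 0x24 idx=26: raw=0x27007 flags P=1 W=1 U=1 S=0
  [3] read 0x27 idx=6: raw=0x29007 flags P=1 W=1 U=1 S=0
  → PA=0x29D9E  (4 entries read)
#2 VA=0x10201A0A3FC (w,user):
  [0] read 0x1A idx=2: raw=0x2A007 flags P=1 W=1 U=1 S=0
  [1] read 0x2A idx=8: raw=0x2C007 flags P=1 W=1 U=1 S=0
  [2] read 0x2C idx=13: raw=0x2F007 flags P=1 W=1 U=1 S=0
  [3] read 0x2F idx=10: raw=0x32007 flags P=1 W=1 U=1 S=0
  → PA=0x323FC  (4 entries read)
#3 VA=0x90000000F0F (r,user):
  [0] read 0x1A idx=18: raw=0x43000 flags P=0 W=0 U=0 S=0
  → PAGE_NOT_PRESENT  (1 entries read)

Access #0 fault: NONE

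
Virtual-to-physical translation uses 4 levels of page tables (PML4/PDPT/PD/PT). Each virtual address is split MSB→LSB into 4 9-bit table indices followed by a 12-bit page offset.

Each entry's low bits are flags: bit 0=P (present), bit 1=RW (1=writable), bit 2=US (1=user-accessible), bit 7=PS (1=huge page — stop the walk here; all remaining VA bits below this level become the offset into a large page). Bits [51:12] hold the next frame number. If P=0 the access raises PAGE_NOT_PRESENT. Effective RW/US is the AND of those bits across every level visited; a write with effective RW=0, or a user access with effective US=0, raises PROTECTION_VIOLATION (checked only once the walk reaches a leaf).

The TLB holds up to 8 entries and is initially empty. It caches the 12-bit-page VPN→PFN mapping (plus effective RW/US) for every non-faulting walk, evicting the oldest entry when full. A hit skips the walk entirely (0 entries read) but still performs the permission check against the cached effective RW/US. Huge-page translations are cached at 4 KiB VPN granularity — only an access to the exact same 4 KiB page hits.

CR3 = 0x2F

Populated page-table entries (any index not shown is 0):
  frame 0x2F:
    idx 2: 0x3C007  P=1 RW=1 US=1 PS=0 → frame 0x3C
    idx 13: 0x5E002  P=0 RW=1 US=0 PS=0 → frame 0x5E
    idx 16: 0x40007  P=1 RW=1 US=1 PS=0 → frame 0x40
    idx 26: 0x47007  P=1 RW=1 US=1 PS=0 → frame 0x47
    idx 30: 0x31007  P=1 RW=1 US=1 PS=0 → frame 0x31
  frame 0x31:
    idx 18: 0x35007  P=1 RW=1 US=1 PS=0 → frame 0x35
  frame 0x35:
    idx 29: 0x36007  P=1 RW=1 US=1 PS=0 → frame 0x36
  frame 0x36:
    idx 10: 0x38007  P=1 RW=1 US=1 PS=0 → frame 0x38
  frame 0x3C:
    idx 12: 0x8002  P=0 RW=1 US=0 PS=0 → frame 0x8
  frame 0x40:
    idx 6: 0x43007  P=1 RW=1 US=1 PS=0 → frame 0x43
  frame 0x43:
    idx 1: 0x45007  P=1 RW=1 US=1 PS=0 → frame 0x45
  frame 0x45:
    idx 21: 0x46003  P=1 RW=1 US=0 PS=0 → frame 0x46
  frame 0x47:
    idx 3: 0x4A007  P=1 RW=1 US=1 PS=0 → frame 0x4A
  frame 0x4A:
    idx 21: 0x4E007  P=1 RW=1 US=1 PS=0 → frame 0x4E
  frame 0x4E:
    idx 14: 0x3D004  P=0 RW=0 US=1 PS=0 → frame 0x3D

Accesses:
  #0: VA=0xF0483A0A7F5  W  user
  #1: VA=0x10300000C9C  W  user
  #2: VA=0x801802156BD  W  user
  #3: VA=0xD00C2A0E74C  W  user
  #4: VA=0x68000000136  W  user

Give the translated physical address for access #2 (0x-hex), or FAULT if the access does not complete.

Per-access translation:
#0 VA=0xF0483A0A7F5 (w,user):
  lvl0: tbl 0x2F, slot 30 ⇒ 0x31007 (P1/RW1/US1/PS0)
  lvl1: tbl 0x31, slot 18 ⇒ 0x35007 (P1/RW1/US1/PS0)
  lvl2: tbl 0x35, slot 29 ⇒ 0x36007 (P1/RW1/US1/PS0)
  lvl3: tbl 0x36, slot 10 ⇒ 0x38007 (P1/RW1/US1/PS0)
  ⇒ phys 0x387F5  [4 reads]
#1 VA=0x10300000C9C (w,user):
  lvl0: tbl 0x2F, slot 2 ⇒ 0x3C007 (P1/RW1/US1/PS0)
  lvl1: tbl 0x3C, slot 12 ⇒ 0x8002 (P0/RW1/US0/PS0)
  ✗ PAGE_NOT_PRESENT  [2 reads]
#2 VA=0x801802156BD (w,user):
  lvl0: tbl 0x2F, slot 16 ⇒ 0x40007 (P1/RW1/US1/PS0)
  lvl1: tbl 0x40, slot 6 ⇒ 0x43007 (P1/RW1/US1/PS0)
  lvl2: tbl 0x43, slot 1 ⇒ 0x45007 (P1/RW1/US1/PS0)
  lvl3: tbl 0x45, slot 21 ⇒ 0x46003 (P1/RW1/US0/PS0)
  ✗ PROTECTION_VIOLATION  [4 reads]
#3 VA=0xD00C2A0E74C (w,user):
  lvl0: tbl 0x2F, slot 26 ⇒ 0x47007 (P1/RW1/US1/PS0)
  lvl1: tbl 0x47, slot 3 ⇒ 0x4A007 (P1/RW1/US1/PS0)
  lvl2: tbl 0x4A, slot 21 ⇒ 0x4E007 (P1/RW1/US1/PS0)
  lvl3: tbl 0x4E, slot 14 ⇒ 0x3D004 (P0/RW0/US1/PS0)
  ✗ PAGE_NOT_PRESENT  [4 reads]
#4 VA=0x68000000136 (w,user):
  lvl0: tbl 0x2F, slot 13 ⇒ 0x5E002 (P0/RW1/US0/PS0)
  ✗ PAGE_NOT_PRESENT  [1 reads]

Access #2 PA: FAULT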